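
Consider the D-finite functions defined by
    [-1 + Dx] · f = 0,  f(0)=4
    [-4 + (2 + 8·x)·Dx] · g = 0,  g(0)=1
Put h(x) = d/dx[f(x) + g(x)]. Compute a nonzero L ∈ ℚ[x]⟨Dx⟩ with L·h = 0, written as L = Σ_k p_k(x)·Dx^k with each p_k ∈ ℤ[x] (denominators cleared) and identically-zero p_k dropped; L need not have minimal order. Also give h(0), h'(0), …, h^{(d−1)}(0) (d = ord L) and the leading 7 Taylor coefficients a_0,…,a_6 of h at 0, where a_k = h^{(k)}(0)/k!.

f: a_k = 4, 4, 2, 2/3, 1/6, 1/30, 1/180, …
g: a_k = 1, 2, -2, 4, -10, 28, -84, …
Sum ⇒ L₀ = lclm(L_f,L_g) in ℚ(x)⟨Dx⟩.
Differentiate: ansatz ord ≤ ord L₀ ⇒ L.
L = (-14 - 8·x) + (11 - 8·x - 16·x^2)·Dx + (3 + 16·x + 16·x^2)·Dx^2  (order 2).
h: a_k = 6, 0, 14, -118/3, 841/6, -15119/30, 332641/180, …
ICs: h(0) = 6, h′(0) = 0.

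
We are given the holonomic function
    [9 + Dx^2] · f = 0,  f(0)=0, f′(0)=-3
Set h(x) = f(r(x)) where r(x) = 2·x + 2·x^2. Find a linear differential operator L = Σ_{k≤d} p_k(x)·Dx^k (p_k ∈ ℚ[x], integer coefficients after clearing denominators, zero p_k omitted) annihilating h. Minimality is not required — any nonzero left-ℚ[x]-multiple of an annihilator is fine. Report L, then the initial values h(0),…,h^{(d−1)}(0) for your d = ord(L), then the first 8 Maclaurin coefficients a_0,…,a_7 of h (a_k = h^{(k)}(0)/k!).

L = (36 + 216·x + 432·x^2 + 288·x^3) - 2·Dx + (1 + 2·x)·Dx^2  (order 2).
h: a_k = 0, -6, -6, 36, 108, 216/5, -288, -20736/35, …
ICs: h(0) = 0, h′(0) = -6.

f: a_k = 0, -3, 0, 9/2, 0, -81/40, 0, 243/560, …
h₀=f(r): pull back L_f along r ⇒ L₀.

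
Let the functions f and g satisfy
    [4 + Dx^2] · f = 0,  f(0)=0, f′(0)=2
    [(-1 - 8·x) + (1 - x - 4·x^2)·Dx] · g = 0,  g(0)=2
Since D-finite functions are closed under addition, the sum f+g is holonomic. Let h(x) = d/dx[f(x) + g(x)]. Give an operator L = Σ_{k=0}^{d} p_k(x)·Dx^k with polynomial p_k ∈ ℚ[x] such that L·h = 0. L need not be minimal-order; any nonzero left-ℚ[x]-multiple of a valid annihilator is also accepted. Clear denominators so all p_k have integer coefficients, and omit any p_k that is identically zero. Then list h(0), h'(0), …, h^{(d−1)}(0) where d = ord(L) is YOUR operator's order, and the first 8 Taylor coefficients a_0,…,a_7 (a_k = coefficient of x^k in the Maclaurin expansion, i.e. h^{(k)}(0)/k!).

L = (1472 + 8672·x + 38224·x^2 + 28480·x^3 + 58880·x^4 + 9216·x^5 + 12288·x^6) + (-116 - 892·x + 504·x^2 + 2312·x^3 + 5920·x^4 + 10368·x^5 + 3584·x^6 + 4096·x^7)·Dx + (368 + 2168·x + 9556·x^2 + 7120·x^3 + 14720·x^4 + 2304·x^5 + 3072·x^6)·Dx^2 + (-29 - 223·x + 126·x^2 + 578·x^3 + 1480·x^4 + 2592·x^5 + 896·x^6 + 1024·x^7)·Dx^3  (order 3).
h: a_k = 4, 20, 50, 232, 1954/3, 2172, 277822/45, 18640, …
ICs: h(0) = 4, h′(0) = 20, h′′(0) = 100.

f: a_k = 0, 2, 0, -4/3, 0, 4/15, 0, -8/315, …
g: a_k = 2, 2, 10, 18, 58, 130, 362, 882, …
h₀=f+g: left-lcm gives L₀, ord ≤ 3.
Derive L from L₀ (diff closure).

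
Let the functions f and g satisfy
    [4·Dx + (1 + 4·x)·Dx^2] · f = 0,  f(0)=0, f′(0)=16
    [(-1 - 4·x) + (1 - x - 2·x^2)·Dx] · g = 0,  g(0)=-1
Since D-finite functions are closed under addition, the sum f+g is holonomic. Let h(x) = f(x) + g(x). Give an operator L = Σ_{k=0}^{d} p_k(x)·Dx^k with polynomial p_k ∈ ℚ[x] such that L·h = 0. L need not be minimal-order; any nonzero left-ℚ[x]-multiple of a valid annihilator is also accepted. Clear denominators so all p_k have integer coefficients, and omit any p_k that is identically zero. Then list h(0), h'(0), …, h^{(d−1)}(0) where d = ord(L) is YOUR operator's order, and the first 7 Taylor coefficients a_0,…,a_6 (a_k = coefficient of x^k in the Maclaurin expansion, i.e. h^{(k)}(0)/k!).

f: a_k = 0, 16, -32, 256/3, -256, 4096/5, -8192/3, …
g: a_k = -1, -1, -3, -5, -11, -21, -43, …
f+g: L₀ = lclm(L_f,L_g), ord ≤ 2+1.
L = (-156 - 624·x - 1440·x^2 - 768·x^3 - 768·x^4)·Dx + (1 - 160·x - 1064·x^2 - 1952·x^3 - 1600·x^4 - 1280·x^5)·Dx^2 + (5 + 39·x + 66·x^2 - 80·x^3 - 240·x^4 - 384·x^5 - 256·x^6)·Dx^3  (order 3).
h: a_k = -1, 15, -35, 241/3, -267, 3991/5, -8321/3, …
ICs: h(0) = -1, h′(0) = 15, h′′(0) = -70.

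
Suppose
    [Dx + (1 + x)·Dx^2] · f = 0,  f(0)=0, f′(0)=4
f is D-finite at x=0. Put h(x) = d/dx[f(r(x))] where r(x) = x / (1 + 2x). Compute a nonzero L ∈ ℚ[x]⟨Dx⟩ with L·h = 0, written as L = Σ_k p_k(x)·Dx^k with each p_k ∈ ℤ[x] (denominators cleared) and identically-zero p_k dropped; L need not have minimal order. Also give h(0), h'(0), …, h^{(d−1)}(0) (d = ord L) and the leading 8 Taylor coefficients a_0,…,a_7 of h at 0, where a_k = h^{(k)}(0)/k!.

L = (5 + 12·x) + (1 + 5·x + 6·x^2)·Dx  (order 1).
h: a_k = 4, -20, 76, -260, 844, -2660, 8236, -25220, …
ICs: h(0) = 4.

f: a_k = 0, 4, -2, 4/3, -1, 4/5, -2/3, 4/7, …
L₀ from L_f via x↦r, Dx↦r'^{-1}Dx.
h₀' ⇒ L via d/dx closure of L₀.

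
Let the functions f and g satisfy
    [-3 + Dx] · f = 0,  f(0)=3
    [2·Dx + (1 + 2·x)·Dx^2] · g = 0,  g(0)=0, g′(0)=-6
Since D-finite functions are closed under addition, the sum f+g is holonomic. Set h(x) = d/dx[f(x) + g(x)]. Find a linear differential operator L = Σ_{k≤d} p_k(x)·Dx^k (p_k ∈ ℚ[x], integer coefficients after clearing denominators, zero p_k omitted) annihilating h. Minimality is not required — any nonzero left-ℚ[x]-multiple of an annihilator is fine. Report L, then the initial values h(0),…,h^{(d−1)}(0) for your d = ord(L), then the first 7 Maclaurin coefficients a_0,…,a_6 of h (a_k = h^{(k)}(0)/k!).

f: a_k = 3, 9, 27/2, 27/2, 81/8, 243/40, 243/80, …
g: a_k = 0, -6, 6, -8, 12, -96/5, 32, …
h₀=f+g: left-lcm gives L₀, ord ≤ 3.
Differentiate: ansatz ord ≤ ord L₀ ⇒ L.
L = (-42 - 36·x) + (-1 - 36·x - 36·x^2)·Dx + (5 + 16·x + 12·x^2)·Dx^2  (order 2).
h: a_k = 3, 39, 33/2, 177/2, -525/8, 8409/40, -29991/80, …
ICs: h(0) = 3, h′(0) = 39.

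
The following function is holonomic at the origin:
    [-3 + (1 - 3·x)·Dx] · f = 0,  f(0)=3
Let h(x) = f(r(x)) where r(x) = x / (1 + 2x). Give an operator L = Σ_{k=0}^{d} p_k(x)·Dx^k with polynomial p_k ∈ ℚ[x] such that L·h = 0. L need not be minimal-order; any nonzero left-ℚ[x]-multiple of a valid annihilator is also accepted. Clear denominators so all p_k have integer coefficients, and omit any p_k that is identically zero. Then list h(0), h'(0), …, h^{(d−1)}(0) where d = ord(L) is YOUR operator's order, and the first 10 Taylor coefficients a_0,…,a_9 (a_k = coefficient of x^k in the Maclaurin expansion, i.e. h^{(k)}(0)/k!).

L = 3 + (-1 - x + 2·x^2)·Dx  (order 1).
h: a_k = 3, 9, 9, 9, 9, 9, 9, 9, 9, 9, …
ICs: h(0) = 3.

f: a_k = 3, 9, 27, 81, 243, 729, 2187, 6561, 19683, 59049, …
h₀=f(r): pull back L_f along r ⇒ L₀.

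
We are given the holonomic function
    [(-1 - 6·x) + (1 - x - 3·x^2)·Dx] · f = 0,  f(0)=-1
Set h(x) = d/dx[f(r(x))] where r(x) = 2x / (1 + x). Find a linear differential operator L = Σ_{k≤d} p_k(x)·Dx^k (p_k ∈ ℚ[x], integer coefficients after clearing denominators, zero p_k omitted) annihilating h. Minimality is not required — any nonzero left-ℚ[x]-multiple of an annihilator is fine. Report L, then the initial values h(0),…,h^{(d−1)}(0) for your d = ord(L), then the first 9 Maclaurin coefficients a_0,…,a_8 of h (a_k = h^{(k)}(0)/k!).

L = (14 + 78·x + 546·x^2 + 338·x^3) + (-1 - 14·x + 182·x^3 + 169·x^4)·Dx  (order 1).
h: a_k = -2, -28, -78, -728, -1690, -14196, -30758, -246064, -514098, …
ICs: h(0) = -2.

f: a_k = -1, -1, -4, -7, -19, -40, -97, -217, -508, …
Change of var in L_f (x↦r) gives L₀.
Derive L from L₀ (diff closure).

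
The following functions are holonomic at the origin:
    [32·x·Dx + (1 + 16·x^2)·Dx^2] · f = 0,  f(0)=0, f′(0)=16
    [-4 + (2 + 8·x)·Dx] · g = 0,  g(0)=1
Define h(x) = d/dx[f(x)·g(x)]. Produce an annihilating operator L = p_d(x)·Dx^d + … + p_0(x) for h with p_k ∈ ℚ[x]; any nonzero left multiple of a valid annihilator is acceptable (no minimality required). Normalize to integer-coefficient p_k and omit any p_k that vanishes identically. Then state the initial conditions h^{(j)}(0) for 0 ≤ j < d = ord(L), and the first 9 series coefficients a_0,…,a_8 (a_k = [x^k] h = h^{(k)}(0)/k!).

L = (20 + 640·x + 128·x^2 - 6144·x^3 - 3072·x^4) + (28 + 336·x + 1152·x^2 - 3584·x^3 - 21504·x^4 - 12288·x^5)·Dx + (3 + 8·x - 48·x^2 - 256·x^3 - 1792·x^4 - 6144·x^5 - 4096·x^6)·Dx^2  (order 2).
h: a_k = 16, 64, -352, -1280/3, 12448/3, 52352/5, -1206592/15, -11435008/105, 7590304/7, …
ICs: h(0) = 16, h′(0) = 64.

f: a_k = 0, 16, 0, -256/3, 0, 4096/5, 0, -65536/7, 0, …
g: a_k = 1, 2, -2, 4, -10, 28, -84, 264, -858, …
Sym-product of L_f,L_g gives L₀ (≤ ord 2).
h₀' ⇒ L via d/dx closure of L₀.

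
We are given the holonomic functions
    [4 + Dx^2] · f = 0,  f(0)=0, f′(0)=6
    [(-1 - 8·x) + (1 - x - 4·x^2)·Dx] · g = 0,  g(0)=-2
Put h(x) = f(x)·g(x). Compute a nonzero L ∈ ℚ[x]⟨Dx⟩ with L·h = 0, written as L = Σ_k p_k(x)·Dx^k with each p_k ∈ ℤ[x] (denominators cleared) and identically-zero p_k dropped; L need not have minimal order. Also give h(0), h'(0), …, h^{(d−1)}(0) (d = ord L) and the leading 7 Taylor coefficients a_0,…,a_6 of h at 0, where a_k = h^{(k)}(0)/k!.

L = (4 + 4·x + 16·x^2) + (2 + 16·x)·Dx + (-1 + x + 4·x^2)·Dx^2  (order 2).
h: a_k = 0, -12, -12, -52, -100, -1548/5, -3548/5, …
ICs: h(0) = 0, h′(0) = -12.

f: a_k = 0, 6, 0, -4, 0, 4/5, 0, …
g: a_k = -2, -2, -10, -18, -58, -130, -362, …
h₀=f·g: eliminate ⇒ L₀, order ≤ 2·1.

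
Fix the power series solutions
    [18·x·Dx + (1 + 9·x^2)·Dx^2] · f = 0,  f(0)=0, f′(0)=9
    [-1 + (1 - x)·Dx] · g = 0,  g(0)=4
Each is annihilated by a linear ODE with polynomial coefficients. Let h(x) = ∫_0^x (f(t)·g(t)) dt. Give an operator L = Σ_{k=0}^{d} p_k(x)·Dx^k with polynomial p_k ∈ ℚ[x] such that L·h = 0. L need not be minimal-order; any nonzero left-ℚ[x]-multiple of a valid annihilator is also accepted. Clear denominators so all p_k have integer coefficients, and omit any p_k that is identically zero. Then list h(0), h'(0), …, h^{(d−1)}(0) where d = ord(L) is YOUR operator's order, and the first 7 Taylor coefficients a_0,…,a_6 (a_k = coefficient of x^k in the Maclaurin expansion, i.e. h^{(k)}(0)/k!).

f: a_k = 0, 9, 0, -27, 0, 729/5, 0, …
g: a_k = 4, 4, 4, 4, 4, 4, 4, …
f·g: L₀ = L_f ⊗_s L_g, ord ≤ 2·1.
∫: right-multiply L₀ by Dx.
L = 18·x·Dx + (2 - 18·x + 36·x^2)·Dx^2 + (-1 + x - 9·x^2 + 9·x^3)·Dx^3  (order 3).
h: a_k = 0, 0, 18, 12, -18, -72/5, 426/5, …
ICs: h(0) = 0, h′(0) = 0, h′′(0) = 36.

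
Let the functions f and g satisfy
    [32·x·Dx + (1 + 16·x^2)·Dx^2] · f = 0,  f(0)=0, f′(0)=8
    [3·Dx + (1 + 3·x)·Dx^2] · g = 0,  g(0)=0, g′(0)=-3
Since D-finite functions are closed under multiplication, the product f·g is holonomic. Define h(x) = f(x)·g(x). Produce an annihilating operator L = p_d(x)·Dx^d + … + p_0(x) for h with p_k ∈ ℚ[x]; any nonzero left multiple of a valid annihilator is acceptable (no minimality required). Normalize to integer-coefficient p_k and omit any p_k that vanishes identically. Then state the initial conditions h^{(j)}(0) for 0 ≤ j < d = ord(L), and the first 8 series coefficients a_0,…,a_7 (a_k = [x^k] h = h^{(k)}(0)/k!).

f: a_k = 0, 8, 0, -128/3, 0, 2048/5, 0, -32768/7, …
g: a_k = 0, -3, 9/2, -9, 81/4, -243/5, 243/2, -2187/7, …
h₀=f·g: eliminate ⇒ L₀, order ≤ 2·2.
L = (15744 + 89280·x + 811008·x^2 + 5299200·x^3 + 13271040·x^4 + 17252352·x^5 + 21233664·x^7)·Dx + (4258 + 91200·x + 775488·x^2 + 4635648·x^3 + 18247680·x^4 + 41140224·x^5 + 46448640·x^6 + 21233664·x^7 + 74317824·x^8)·Dx^2 + (492 + 12548·x + 131328·x^2 + 747968·x^3 + 3219456·x^4 + 10146816·x^5 + 21233664·x^6 + 24920064·x^7 + 21233664·x^8 + 42467328·x^9)·Dx^3 + (73 + 822·x + 6161·x^2 + 34944·x^3 + 151168·x^4 + 500736·x^5 + 1322496·x^6 + 2654208·x^7 + 3244032·x^8 + 3538944·x^9 + 5308416·x^10)·Dx^4  (order 4).
h: a_k = 0, 0, -24, 36, 56, -30, -6168/5, 9756/5, …
ICs: h(0) = 0, h′(0) = 0, h′′(0) = -48, h′′′(0) = 216.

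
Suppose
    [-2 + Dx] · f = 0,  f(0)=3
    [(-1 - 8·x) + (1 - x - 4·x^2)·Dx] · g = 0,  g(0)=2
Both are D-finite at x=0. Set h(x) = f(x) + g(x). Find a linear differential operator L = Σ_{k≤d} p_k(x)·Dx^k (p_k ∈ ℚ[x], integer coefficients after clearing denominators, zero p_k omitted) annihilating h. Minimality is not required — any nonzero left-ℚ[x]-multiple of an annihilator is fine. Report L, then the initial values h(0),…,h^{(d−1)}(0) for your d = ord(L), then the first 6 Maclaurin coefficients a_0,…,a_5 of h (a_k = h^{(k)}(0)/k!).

f: a_k = 3, 6, 6, 4, 2, 4/5, …
g: a_k = 2, 2, 10, 18, 58, 130, …
Weyl lclm of L_f,L_g ⇒ L₀ (ord ≤ 2).
L = (16 + 20·x + 240·x^2 + 128·x^3) + (-6 - 32·x - 124·x^2 + 32·x^3 + 64·x^4)·Dx + (-1 + 11·x + 2·x^2 - 48·x^3 - 32·x^4)·Dx^2  (order 2).
h: a_k = 5, 8, 16, 22, 60, 654/5, …
ICs: h(0) = 5, h′(0) = 8.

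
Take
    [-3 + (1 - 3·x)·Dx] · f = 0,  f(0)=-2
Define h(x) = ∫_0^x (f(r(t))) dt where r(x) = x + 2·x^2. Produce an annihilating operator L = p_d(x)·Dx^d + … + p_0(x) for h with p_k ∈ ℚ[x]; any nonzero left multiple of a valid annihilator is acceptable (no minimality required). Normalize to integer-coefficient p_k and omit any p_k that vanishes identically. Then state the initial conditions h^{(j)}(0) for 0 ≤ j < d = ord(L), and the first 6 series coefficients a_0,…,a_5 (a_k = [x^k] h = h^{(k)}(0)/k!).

L = (3 + 12·x)·Dx + (-1 + 3·x + 6·x^2)·Dx^2  (order 2).
h: a_k = 0, -2, -3, -10, -63/2, -558/5, …
ICs: h(0) = 0, h′(0) = -2.

f: a_k = -2, -6, -18, -54, -162, -486, …
Change of var in L_f (x↦r) gives L₀.
h=∫h₀ ⇒ L = L₀·Dx.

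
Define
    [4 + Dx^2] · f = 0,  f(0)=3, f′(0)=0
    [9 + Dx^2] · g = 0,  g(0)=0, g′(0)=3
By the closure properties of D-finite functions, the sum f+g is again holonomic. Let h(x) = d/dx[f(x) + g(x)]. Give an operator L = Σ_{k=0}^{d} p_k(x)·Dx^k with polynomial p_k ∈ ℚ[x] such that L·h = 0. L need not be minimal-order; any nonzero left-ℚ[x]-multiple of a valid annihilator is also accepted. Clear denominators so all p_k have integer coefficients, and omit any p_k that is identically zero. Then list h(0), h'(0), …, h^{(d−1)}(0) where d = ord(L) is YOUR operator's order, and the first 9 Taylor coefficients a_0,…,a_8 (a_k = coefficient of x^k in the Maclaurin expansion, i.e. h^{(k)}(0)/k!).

f: a_k = 3, 0, -6, 0, 2, 0, -4/15, 0, 2/105, …
g: a_k = 0, 3, 0, -9/2, 0, 81/40, 0, -243/560, 0, …
h₀=f+g: left-lcm gives L₀, ord ≤ 4.
h₀' ⇒ L via d/dx closure of L₀.
L = 36 + 13·Dx^2 + Dx^4  (order 4).
h: a_k = 3, -12, -27/2, 8, 81/8, -8/5, -243/80, 16/105, 2187/4480, …
ICs: h(0) = 3, h′(0) = -12, h′′(0) = -27, h′′′(0) = 48.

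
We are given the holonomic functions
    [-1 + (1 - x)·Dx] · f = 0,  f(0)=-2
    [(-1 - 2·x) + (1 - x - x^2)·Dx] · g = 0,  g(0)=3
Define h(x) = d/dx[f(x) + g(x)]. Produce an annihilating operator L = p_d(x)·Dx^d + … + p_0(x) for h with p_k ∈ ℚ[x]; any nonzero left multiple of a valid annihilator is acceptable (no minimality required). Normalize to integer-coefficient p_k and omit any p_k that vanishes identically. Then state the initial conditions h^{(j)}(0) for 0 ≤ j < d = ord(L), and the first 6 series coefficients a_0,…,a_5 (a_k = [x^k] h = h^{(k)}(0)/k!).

L = (-6 - 24·x - 24·x^3 + 6·x^4) + (6 + 6·x - 6·x^2 - 21·x^4 + 6·x^5)·Dx + (-1 + 2·x - 3·x^2 + 6·x^3 - 2·x^4 - 3·x^5 + x^6)·Dx^2  (order 2).
h: a_k = 1, 8, 21, 52, 110, 222, …
ICs: h(0) = 1, h′(0) = 8.

f: a_k = -2, -2, -2, -2, -2, -2, …
g: a_k = 3, 3, 6, 9, 15, 24, …
Sum ⇒ L₀ = lclm(L_f,L_g) in ℚ(x)⟨Dx⟩.
h₀' ⇒ L via d/dx closure of L₀.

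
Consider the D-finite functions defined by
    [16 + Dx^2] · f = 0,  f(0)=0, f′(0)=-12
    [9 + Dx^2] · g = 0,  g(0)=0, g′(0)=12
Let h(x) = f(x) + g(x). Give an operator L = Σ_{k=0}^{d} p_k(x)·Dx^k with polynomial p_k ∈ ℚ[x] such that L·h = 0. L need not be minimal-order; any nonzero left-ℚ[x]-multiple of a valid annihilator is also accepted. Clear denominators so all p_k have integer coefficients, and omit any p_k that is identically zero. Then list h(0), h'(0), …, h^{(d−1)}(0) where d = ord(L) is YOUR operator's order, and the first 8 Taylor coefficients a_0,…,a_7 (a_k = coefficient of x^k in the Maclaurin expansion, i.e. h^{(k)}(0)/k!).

L = 144 + 25·Dx^2 + Dx^4  (order 4).
h: a_k = 0, 0, 0, 14, 0, -35/2, 0, 481/60, …
ICs: h(0) = 0, h′(0) = 0, h′′(0) = 0, h′′′(0) = 84.

f: a_k = 0, -12, 0, 32, 0, -128/5, 0, 1024/105, …
g: a_k = 0, 12, 0, -18, 0, 81/10, 0, -243/140, …
L₀ := lclm(L_f,L_g); ord L₀ ≤ 2+2.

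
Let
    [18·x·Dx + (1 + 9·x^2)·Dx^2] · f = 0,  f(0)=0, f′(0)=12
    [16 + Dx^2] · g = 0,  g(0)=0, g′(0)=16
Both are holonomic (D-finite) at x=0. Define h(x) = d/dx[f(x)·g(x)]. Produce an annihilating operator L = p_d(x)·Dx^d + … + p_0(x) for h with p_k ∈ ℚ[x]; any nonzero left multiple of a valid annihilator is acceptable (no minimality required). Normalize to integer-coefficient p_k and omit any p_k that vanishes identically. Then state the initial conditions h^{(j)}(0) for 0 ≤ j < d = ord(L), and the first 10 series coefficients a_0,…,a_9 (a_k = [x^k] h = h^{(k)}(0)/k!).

L = (524992 + 14103936·x^2 + 183342528·x^4 + 608394240·x^6 + 1431032832·x^8 + 3627970560·x^10 + 8707129344·x^12) + (314208·x + 11036736·x^3 + 108591840·x^5 + 419904000·x^7 + 1209323520·x^9 + 2176782336·x^11)·Dx + (38012 + 1098792·x^2 + 14837580·x^4 + 64186992·x^6 + 209112192·x^8 + 589545216·x^10 + 1088391168·x^12)·Dx^2 + (19638·x + 689796·x^3 + 6786990·x^5 + 26244000·x^7 + 75582720·x^9 + 136048896·x^11)·Dx^3 + (325 + 13581·x^2 + 211167·x^4 + 1635147·x^6 + 7479540·x^8 + 22674816·x^10 + 34012224·x^12)·Dx^4  (order 4).
h: a_k = 0, 384, 0, -4352, 0, 30336, 0, -712192/3, 0, 1894039424/945, …
ICs: h(0) = 0, h′(0) = 384, h′′(0) = 0, h′′′(0) = -26112.

f: a_k = 0, 12, 0, -36, 0, 972/5, 0, -8748/7, 0, 8748, …
g: a_k = 0, 16, 0, -128/3, 0, 512/15, 0, -4096/315, 0, 8192/2835, …
f·g: L₀ = L_f ⊗_s L_g, ord ≤ 2·2.
Differentiate: ansatz ord ≤ ord L₀ ⇒ L.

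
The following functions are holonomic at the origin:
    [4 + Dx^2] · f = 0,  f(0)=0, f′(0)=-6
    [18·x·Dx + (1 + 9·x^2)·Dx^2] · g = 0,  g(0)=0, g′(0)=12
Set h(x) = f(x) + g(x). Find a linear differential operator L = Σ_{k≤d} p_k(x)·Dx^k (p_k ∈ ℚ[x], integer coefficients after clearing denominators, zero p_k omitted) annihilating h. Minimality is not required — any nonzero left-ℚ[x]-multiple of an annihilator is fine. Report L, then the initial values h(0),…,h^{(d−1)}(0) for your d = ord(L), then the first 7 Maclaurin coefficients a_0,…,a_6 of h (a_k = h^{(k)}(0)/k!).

L = (-3744·x + 37584·x^3 + 11664·x^5)·Dx + (-28 + 864·x^2 + 10692·x^4 + 5832·x^6)·Dx^2 + (-936·x + 9396·x^3 + 2916·x^5)·Dx^3 + (-7 + 216·x^2 + 2673·x^4 + 1458·x^6)·Dx^4  (order 4).
h: a_k = 0, 6, 0, -32, 0, 968/5, 0, …
ICs: h(0) = 0, h′(0) = 6, h′′(0) = 0, h′′′(0) = -192.

f: a_k = 0, -6, 0, 4, 0, -4/5, 0, …
g: a_k = 0, 12, 0, -36, 0, 972/5, 0, …
Weyl lclm of L_f,L_g ⇒ L₀ (ord ≤ 4).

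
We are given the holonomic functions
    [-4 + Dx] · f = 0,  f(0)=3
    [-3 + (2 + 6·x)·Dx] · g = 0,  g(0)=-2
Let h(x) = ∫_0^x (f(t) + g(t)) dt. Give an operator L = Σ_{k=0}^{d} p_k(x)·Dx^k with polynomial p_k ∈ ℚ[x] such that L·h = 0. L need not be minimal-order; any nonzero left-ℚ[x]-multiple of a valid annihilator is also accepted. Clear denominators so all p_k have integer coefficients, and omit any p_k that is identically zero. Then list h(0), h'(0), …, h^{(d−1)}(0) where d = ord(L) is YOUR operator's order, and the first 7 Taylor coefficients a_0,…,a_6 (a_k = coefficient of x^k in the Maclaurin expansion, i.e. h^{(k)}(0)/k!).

f: a_k = 3, 12, 24, 32, 32, 128/5, 256/15, …
g: a_k = -2, -3, 9/4, -27/8, 405/64, -1701/128, 15309/512, …
f+g: L₀ = lclm(L_f,L_g), ord ≤ 1+1.
h=∫₀ˣh₀: take L = L₀·Dx.
L = (132 + 288·x)·Dx + (-73 - 384·x - 576·x^2)·Dx^2 + (10 + 78·x + 144·x^2)·Dx^3  (order 3).
h: a_k = 0, 1, 9/2, 35/4, 229/32, 2453/320, 7879/3840, …
ICs: h(0) = 0, h′(0) = 1, h′′(0) = 9.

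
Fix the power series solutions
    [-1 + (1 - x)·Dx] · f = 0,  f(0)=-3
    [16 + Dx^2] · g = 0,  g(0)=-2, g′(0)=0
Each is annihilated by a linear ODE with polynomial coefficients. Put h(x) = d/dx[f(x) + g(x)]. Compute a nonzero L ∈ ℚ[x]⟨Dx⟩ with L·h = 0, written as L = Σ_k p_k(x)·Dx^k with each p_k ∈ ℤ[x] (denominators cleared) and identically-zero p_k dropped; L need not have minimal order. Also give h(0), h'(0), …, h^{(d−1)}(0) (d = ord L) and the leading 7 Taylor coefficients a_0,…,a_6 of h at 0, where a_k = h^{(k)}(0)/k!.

L = (448 - 512·x + 256·x^2) + (-176 + 432·x - 384·x^2 + 128·x^3)·Dx + (28 - 32·x + 16·x^2)·Dx^2 + (-11 + 27·x - 24·x^2 + 8·x^3)·Dx^3  (order 3).
h: a_k = -3, 26, -9, -292/3, -15, 754/15, -21, …
ICs: h(0) = -3, h′(0) = 26, h′′(0) = -18.

f: a_k = -3, -3, -3, -3, -3, -3, -3, …
g: a_k = -2, 0, 16, 0, -64/3, 0, 512/45, …
Sum ⇒ L₀ = lclm(L_f,L_g) in ℚ(x)⟨Dx⟩.
h₀' ⇒ L via d/dx closure of L₀.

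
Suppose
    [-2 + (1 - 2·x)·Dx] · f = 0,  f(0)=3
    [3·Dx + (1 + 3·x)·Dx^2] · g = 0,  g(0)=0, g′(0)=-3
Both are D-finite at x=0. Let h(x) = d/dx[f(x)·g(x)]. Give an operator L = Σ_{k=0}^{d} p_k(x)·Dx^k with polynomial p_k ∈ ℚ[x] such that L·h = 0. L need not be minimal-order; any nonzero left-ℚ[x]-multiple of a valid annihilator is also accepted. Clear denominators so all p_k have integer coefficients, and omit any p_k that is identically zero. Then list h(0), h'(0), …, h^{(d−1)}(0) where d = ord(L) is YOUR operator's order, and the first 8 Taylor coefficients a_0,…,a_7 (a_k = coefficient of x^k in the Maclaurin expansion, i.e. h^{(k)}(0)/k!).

L = 24 + 30·x·Dx + (-1 - x + 6·x^2)·Dx^2  (order 2).
h: a_k = -9, -9, -108, -45, -1683/2, 837/5, -30852/5, 195273/35, …
ICs: h(0) = -9, h′(0) = -9.

f: a_k = 3, 6, 12, 24, 48, 96, 192, 384, …
g: a_k = 0, -3, 9/2, -9, 81/4, -243/5, 243/2, -2187/7, …
L₀ := L_f ⊗_s L_g (sym. prod.), ord ≤ 2.
h₀' ⇒ L via d/dx closure of L₀.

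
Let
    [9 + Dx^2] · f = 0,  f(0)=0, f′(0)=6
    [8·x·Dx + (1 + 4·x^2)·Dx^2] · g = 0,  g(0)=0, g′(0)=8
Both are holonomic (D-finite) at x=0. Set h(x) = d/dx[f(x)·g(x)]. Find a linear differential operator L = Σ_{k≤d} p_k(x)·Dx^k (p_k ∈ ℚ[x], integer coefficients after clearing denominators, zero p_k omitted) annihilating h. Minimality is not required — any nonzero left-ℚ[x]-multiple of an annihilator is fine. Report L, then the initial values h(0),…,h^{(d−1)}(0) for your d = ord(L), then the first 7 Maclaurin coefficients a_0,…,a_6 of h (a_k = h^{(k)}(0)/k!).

L = (134325 + 1685016·x^2 + 9665136·x^4 + 17604864·x^6 + 22954752·x^8 + 28366848·x^10 + 26873856·x^12) + (77328·x + 1187136·x^3 + 5460480·x^5 + 10782720·x^7 + 14929920·x^9 + 11943936·x^11)·Dx + (17850 + 242160·x^2 + 1468896·x^4 + 3414528·x^6 + 5764608·x^8 + 7630848·x^10 + 5971968·x^12)·Dx^2 + (8592·x + 131904·x^3 + 606720·x^5 + 1198080·x^7 + 1658880·x^9 + 1327104·x^11)·Dx^3 + (325 + 6104·x^2 + 43888·x^4 + 162048·x^6 + 357120·x^8 + 497664·x^10 + 331776·x^12)·Dx^4  (order 4).
h: a_k = 0, 96, 0, -544, 0, 1692, 0, …
ICs: h(0) = 0, h′(0) = 96, h′′(0) = 0, h′′′(0) = -3264.

f: a_k = 0, 6, 0, -9, 0, 81/20, 0, …
g: a_k = 0, 8, 0, -32/3, 0, 128/5, 0, …
h₀=f·g: eliminate ⇒ L₀, order ≤ 2·2.
Differentiate: ansatz ord ≤ ord L₀ ⇒ L.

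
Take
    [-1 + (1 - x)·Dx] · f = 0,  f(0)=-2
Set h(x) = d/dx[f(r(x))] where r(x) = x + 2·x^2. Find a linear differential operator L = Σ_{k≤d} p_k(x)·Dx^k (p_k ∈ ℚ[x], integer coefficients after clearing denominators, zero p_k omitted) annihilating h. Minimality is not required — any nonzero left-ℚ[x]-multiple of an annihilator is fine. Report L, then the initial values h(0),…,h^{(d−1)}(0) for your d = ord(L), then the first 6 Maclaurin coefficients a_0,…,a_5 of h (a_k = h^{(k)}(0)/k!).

f: a_k = -2, -2, -2, -2, -2, -2, …
h₀=f(r): pull back L_f along r ⇒ L₀.
Differentiate: ansatz ord ≤ ord L₀ ⇒ L.
L = (6 + 12·x + 24·x^2) + (-1 - 3·x + 6·x^2 + 8·x^3)·Dx  (order 1).
h: a_k = -2, -12, -30, -88, -210, -516, …
ICs: h(0) = -2.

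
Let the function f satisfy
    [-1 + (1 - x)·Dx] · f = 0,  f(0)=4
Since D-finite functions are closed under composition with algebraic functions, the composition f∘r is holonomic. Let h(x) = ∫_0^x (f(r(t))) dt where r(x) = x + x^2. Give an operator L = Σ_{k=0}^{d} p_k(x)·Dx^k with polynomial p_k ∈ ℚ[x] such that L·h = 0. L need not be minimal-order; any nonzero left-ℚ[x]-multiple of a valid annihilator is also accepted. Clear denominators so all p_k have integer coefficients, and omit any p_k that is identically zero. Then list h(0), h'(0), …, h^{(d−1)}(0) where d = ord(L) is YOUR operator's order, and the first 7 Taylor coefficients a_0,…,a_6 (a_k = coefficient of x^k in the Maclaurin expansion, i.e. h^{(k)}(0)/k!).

L = (1 + 2·x)·Dx + (-1 + x + x^2)·Dx^2  (order 2).
h: a_k = 0, 4, 2, 8/3, 3, 4, 16/3, …
ICs: h(0) = 0, h′(0) = 4.

f: a_k = 4, 4, 4, 4, 4, 4, 4, …
h₀=f(r): pull back L_f along r ⇒ L₀.
h=∫h₀ ⇒ L = L₀·Dx.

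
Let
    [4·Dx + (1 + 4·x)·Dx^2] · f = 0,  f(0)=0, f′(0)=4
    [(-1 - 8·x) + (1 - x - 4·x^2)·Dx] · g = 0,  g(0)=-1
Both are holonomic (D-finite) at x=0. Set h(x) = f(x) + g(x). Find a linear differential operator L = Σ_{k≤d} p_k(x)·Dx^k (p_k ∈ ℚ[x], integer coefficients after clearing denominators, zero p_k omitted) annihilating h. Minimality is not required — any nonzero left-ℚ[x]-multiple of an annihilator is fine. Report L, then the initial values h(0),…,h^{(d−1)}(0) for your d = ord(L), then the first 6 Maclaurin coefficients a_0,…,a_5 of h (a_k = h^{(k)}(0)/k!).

f: a_k = 0, 4, -8, 64/3, -64, 1024/5, …
g: a_k = -1, -1, -5, -9, -29, -65, …
Sum ⇒ L₀ = lclm(L_f,L_g) in ℚ(x)⟨Dx⟩.
L = (-268 - 1616·x - 5504·x^2 - 4608·x^3 - 6144·x^4)·Dx + (-11 - 360·x - 3008·x^2 - 7680·x^3 - 9472·x^4 - 10240·x^5)·Dx^2 + (7 + 67·x + 154·x^2 - 136·x^3 - 928·x^4 - 2176·x^5 - 2048·x^6)·Dx^3  (order 3).
h: a_k = -1, 3, -13, 37/3, -93, 699/5, …
ICs: h(0) = -1, h′(0) = 3, h′′(0) = -26.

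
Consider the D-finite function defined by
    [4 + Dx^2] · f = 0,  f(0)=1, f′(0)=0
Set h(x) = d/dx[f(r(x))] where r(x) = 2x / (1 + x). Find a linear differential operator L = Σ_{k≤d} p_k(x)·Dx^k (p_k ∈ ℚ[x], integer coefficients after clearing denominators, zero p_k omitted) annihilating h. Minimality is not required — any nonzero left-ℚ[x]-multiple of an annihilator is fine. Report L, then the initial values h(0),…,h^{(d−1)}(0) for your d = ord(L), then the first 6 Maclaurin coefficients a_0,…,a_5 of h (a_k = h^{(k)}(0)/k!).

L = (22 + 12·x + 6·x^2) + (6 + 18·x + 18·x^2 + 6·x^3)·Dx + (1 + 4·x + 6·x^2 + 4·x^3 + x^4)·Dx^2  (order 2).
h: a_k = 0, -16, 48, -160/3, -160/3, 5488/15, …
ICs: h(0) = 0, h′(0) = -16.

f: a_k = 1, 0, -2, 0, 2/3, 0, …
Substitute x→r, Dx→(1/r')Dx; clear ⇒ L₀.
h=h₀': d/dx-closure on L₀ ⇒ L.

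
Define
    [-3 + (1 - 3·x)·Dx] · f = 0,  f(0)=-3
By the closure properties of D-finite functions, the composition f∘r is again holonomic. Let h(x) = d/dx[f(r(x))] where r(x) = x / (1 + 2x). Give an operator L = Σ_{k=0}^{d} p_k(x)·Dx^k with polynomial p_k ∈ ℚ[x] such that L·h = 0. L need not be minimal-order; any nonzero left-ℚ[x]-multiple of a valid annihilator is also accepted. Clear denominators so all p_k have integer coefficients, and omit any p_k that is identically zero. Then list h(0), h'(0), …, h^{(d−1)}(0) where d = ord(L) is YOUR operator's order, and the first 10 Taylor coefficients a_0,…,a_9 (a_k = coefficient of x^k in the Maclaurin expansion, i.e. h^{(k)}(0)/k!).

L = 4 + (-2 + 2·x)·Dx  (order 1).
h: a_k = -9, -18, -27, -36, -45, -54, -63, -72, -81, -90, …
ICs: h(0) = -9.

f: a_k = -3, -9, -27, -81, -243, -729, -2187, -6561, -19683, -59049, …
h₀=f(r): pull back L_f along r ⇒ L₀.
Differentiate: ansatz ord ≤ ord L₀ ⇒ L.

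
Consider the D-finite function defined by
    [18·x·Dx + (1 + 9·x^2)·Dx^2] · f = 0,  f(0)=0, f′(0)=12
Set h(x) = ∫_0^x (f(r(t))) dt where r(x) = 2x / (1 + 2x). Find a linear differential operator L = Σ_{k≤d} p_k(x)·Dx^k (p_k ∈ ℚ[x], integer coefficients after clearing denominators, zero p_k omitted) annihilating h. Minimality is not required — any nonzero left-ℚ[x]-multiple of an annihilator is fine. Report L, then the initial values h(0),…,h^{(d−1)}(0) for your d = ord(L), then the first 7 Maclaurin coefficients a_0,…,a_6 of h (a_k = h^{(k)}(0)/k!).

L = (4 + 80·x)·Dx^2 + (1 + 4·x + 40·x^2)·Dx^3  (order 3).
h: a_k = 0, 0, 12, -16, -48, 1536/5, -256/5, …
ICs: h(0) = 0, h′(0) = 0, h′′(0) = 24.

f: a_k = 0, 12, 0, -36, 0, 972/5, 0, …
L₀ from L_f via x↦r, Dx↦r'^{-1}Dx.
h=∫h₀ ⇒ L = L₀·Dx.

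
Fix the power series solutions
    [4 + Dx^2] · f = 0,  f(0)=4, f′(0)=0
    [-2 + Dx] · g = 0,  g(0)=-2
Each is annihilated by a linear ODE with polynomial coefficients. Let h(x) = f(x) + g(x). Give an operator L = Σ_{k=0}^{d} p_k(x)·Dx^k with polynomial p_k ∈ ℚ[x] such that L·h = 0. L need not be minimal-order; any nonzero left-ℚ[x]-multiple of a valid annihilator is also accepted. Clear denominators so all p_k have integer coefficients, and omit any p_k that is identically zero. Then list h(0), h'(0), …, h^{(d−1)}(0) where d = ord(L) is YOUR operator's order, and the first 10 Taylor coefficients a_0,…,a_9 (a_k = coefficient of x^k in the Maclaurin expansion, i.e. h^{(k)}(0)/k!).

f: a_k = 4, 0, -8, 0, 8/3, 0, -16/45, 0, 8/315, 0, …
g: a_k = -2, -4, -4, -8/3, -4/3, -8/15, -8/45, -16/315, -4/315, -8/2835, …
Weyl lclm of L_f,L_g ⇒ L₀ (ord ≤ 3).
L = -8 + 4·Dx - 2·Dx^2 + Dx^3  (order 3).
h: a_k = 2, -4, -12, -8/3, 4/3, -8/15, -8/15, -16/315, 4/315, -8/2835, …
ICs: h(0) = 2, h′(0) = -4, h′′(0) = -24.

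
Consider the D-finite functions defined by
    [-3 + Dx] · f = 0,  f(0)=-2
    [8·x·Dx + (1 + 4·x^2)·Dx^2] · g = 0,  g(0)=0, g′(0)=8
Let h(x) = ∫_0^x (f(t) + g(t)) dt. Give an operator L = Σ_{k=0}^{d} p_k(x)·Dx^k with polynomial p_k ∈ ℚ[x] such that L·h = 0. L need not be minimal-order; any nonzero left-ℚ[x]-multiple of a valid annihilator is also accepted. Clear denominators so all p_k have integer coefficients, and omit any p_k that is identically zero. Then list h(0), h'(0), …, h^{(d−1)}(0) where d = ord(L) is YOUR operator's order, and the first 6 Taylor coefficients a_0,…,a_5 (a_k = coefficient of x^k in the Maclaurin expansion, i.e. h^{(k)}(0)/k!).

f: a_k = -2, -6, -9, -9, -27/4, -81/20, …
g: a_k = 0, 8, 0, -32/3, 0, 128/5, …
L₀ := lclm(L_f,L_g); ord L₀ ≤ 1+2.
h=∫₀ˣh₀: take L = L₀·Dx.
L = (24 - 72·x - 288·x^2 - 288·x^3)·Dx^2 + (-17 + 24·x^2 - 144·x^4)·Dx^3 + (3 + 8·x + 24·x^2 + 32·x^3 + 48·x^4)·Dx^4  (order 4).
h: a_k = 0, -2, 1, -3, -59/12, -27/20, …
ICs: h(0) = 0, h′(0) = -2, h′′(0) = 2, h′′′(0) = -18.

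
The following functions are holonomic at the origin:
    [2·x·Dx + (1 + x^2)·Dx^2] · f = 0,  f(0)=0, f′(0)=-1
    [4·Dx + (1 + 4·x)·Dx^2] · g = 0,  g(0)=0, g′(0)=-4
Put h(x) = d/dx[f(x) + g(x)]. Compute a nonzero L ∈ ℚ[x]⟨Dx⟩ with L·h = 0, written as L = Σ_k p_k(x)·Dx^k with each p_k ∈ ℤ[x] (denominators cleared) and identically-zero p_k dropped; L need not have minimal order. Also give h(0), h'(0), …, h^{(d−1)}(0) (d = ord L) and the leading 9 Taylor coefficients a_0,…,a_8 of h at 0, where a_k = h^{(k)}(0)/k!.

L = (-4 - 48·x + 12·x^2 + 16·x^3) + (-17 - 8·x - 45·x^2 + 24·x^3 + 32·x^4)·Dx + (-2 - 7·x + 4·x^2 + x^3 + 6·x^4 + 8·x^5)·Dx^2  (order 2).
h: a_k = -5, 16, -63, 256, -1025, 4096, -16383, 65536, -262145, …
ICs: h(0) = -5, h′(0) = 16.

f: a_k = 0, -1, 0, 1/3, 0, -1/5, 0, 1/7, 0, …
g: a_k = 0, -4, 8, -64/3, 64, -1024/5, 2048/3, -16384/7, 8192, …
h₀=f+g: left-lcm gives L₀, ord ≤ 4.
Differentiate: ansatz ord ≤ ord L₀ ⇒ L.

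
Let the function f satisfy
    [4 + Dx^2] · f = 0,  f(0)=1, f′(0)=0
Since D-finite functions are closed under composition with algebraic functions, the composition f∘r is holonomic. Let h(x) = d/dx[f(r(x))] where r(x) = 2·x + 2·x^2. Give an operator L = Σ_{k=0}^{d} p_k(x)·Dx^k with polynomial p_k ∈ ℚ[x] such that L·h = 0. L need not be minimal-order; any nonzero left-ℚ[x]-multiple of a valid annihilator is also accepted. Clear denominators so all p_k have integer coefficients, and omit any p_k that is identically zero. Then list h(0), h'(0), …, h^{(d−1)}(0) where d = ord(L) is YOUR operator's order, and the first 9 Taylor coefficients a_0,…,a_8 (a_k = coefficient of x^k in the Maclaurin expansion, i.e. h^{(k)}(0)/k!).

f: a_k = 1, 0, -2, 0, 2/3, 0, -4/45, 0, 2/315, …
h₀=f(r): pull back L_f along r ⇒ L₀.
Derive L from L₀ (diff closure).
L = (28 + 128·x + 384·x^2 + 512·x^3 + 256·x^4) + (-6 - 12·x)·Dx + (1 + 4·x + 4·x^2)·Dx^2  (order 2).
h: a_k = 0, -16, -48, 32/3, 640/3, 5248/15, 896/15, -184064/315, -31744/35, …
ICs: h(0) = 0, h′(0) = -16.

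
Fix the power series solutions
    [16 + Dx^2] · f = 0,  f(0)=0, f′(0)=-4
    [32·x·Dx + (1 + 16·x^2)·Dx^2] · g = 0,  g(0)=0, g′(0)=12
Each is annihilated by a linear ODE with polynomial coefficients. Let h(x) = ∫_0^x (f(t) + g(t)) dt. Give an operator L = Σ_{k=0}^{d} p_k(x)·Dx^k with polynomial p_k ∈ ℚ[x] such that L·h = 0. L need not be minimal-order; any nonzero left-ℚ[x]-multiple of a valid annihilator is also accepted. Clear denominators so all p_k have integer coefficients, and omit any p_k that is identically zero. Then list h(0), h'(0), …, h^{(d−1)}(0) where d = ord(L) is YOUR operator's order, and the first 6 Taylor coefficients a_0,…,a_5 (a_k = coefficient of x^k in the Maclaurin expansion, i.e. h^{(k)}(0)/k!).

f: a_k = 0, -4, 0, 32/3, 0, -128/15, …
g: a_k = 0, 12, 0, -64, 0, 3072/5, …
Sum ⇒ L₀ = lclm(L_f,L_g) in ℚ(x)⟨Dx⟩.
∫: right-multiply L₀ by Dx.
L = (-5632·x + 114688·x^3 + 131072·x^5)·Dx^2 + (-16 + 1792·x^2 + 36864·x^4 + 65536·x^6)·Dx^3 + (-352·x + 7168·x^3 + 8192·x^5)·Dx^4 + (-1 + 112·x^2 + 2304·x^4 + 4096·x^6)·Dx^5  (order 5).
h: a_k = 0, 0, 4, 0, -40/3, 0, …
ICs: h(0) = 0, h′(0) = 0, h′′(0) = 8, h′′′(0) = 0, h′′′′(0) = -320.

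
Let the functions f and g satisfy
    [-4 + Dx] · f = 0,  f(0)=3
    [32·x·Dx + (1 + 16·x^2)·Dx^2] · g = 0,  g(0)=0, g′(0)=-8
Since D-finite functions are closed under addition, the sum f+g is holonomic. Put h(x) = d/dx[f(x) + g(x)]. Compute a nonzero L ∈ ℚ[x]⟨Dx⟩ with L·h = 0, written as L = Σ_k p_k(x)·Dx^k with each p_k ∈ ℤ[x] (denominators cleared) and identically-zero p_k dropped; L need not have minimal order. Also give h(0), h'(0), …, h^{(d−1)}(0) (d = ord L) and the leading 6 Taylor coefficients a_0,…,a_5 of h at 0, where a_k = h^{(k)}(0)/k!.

f: a_k = 3, 12, 24, 32, 32, 128/5, …
g: a_k = 0, -8, 0, 128/3, 0, -2048/5, …
f+g: L₀ = lclm(L_f,L_g), ord ≤ 1+2.
h=h₀': d/dx-closure on L₀ ⇒ L.
L = (32 - 256·x - 512·x^2) + (-12 + 48·x + 64·x^2 - 256·x^3)·Dx + (1 + 4·x + 16·x^2 + 64·x^3)·Dx^2  (order 2).
h: a_k = 4, 48, 224, 128, -1920, 512/5, …
ICs: h(0) = 4, h′(0) = 48.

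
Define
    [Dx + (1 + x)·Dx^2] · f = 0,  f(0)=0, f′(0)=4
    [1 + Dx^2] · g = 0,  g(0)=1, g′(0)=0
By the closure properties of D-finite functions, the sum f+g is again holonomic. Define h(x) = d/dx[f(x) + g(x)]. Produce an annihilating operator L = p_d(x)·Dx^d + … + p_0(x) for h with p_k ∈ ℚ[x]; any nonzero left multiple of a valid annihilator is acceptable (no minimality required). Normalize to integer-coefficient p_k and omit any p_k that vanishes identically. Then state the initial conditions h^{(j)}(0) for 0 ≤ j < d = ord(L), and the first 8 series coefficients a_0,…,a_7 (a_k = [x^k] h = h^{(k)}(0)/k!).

f: a_k = 0, 4, -2, 4/3, -1, 4/5, -2/3, 4/7, …
g: a_k = 1, 0, -1/2, 0, 1/24, 0, -1/720, 0, …
h₀=f+g: left-lcm gives L₀, ord ≤ 4.
Differentiate: ansatz ord ≤ ord L₀ ⇒ L.
L = (7 + 2·x + x^2) + (3 + 5·x + 3·x^2 + x^3)·Dx + (7 + 2·x + x^2)·Dx^2 + (3 + 5·x + 3·x^2 + x^3)·Dx^3  (order 3).
h: a_k = 4, -5, 4, -23/6, 4, -481/120, 4, -20159/5040, …
ICs: h(0) = 4, h′(0) = -5, h′′(0) = 8.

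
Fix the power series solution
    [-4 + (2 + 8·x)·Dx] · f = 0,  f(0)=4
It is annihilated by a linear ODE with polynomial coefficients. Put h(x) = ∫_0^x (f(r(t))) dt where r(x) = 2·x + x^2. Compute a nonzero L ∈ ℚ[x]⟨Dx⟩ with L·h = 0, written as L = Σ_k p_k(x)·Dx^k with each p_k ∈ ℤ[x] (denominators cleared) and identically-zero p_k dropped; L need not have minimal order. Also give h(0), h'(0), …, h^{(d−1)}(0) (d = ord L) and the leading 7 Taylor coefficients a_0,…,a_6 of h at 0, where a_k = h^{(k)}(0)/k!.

L = (-4 - 4·x)·Dx + (1 + 8·x + 4·x^2)·Dx^2  (order 2).
h: a_k = 0, 4, 8, -8, 24, -456/5, 400, …
ICs: h(0) = 0, h′(0) = 4.

f: a_k = 4, 8, -8, 16, -40, 112, -336, …
h₀=f(r): pull back L_f along r ⇒ L₀.
h=∫₀ˣh₀: take L = L₀·Dx.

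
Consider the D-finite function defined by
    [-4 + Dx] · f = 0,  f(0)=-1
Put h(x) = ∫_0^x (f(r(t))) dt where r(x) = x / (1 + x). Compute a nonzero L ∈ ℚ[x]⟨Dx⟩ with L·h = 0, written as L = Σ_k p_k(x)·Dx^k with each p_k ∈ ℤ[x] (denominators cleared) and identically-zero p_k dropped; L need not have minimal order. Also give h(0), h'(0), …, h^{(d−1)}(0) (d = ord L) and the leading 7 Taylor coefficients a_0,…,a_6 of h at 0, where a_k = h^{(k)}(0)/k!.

L = -4·Dx + (1 + 2·x + x^2)·Dx^2  (order 2).
h: a_k = 0, -1, -2, -4/3, 1/3, 4/15, -14/45, …
ICs: h(0) = 0, h′(0) = -1.

f: a_k = -1, -4, -8, -32/3, -32/3, -128/15, -256/45, …
h₀=f(r): pull back L_f along r ⇒ L₀.
h=∫h₀ ⇒ L = L₀·Dx.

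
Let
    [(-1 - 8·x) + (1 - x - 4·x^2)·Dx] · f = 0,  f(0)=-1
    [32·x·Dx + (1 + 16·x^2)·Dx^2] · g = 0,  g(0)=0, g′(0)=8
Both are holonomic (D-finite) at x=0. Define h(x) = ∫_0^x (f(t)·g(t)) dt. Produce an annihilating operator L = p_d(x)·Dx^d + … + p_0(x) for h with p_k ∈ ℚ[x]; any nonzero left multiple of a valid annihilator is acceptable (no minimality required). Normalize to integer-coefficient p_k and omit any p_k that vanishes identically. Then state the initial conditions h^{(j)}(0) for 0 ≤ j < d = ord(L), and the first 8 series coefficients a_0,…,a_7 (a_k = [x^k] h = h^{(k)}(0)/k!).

f: a_k = -1, -1, -5, -9, -29, -65, -181, -441, …
g: a_k = 0, 8, 0, -128/3, 0, 2048/5, 0, -32768/7, …
f·g: L₀ = L_f ⊗_s L_g, ord ≤ 1·2.
Integrate: L := L₀·Dx.
L = (8 + 32·x + 384·x^2)·Dx + (2 - 16·x + 64·x^2 + 384·x^3)·Dx^2 + (-1 + x - 12·x^2 + 16·x^3 + 64·x^4)·Dx^3  (order 3).
h: a_k = 0, 0, -4, -8/3, 2/3, -88/15, -3212/45, -2728/35, …
ICs: h(0) = 0, h′(0) = 0, h′′(0) = -8.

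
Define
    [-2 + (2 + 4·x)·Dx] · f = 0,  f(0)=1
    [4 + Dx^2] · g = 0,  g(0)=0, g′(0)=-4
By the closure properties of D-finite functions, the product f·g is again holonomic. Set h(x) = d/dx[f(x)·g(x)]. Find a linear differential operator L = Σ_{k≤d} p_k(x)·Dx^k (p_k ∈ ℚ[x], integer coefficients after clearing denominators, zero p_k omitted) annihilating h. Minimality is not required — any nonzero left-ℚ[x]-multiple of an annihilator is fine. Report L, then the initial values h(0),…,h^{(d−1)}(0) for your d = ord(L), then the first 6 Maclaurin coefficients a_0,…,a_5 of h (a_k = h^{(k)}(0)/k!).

f: a_k = 1, 1, -1/2, 1/2, -5/8, 7/8, …
g: a_k = 0, -4, 0, 8/3, 0, -8/15, …
Product ⇒ symmetric product L₀, ord ≤ 2.
Differentiate: ansatz ord ≤ ord L₀ ⇒ L.
L = (53 + 288·x + 544·x^2 + 512·x^3 + 256·x^4) + (-2 - 36·x - 96·x^2 - 64·x^3)·Dx + (7 + 44·x + 108·x^2 + 128·x^3 + 64·x^4)·Dx^2  (order 2).
h: a_k = -4, -8, 14, 8/3, 19/6, -81/5, …
ICs: h(0) = -4, h′(0) = -8.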